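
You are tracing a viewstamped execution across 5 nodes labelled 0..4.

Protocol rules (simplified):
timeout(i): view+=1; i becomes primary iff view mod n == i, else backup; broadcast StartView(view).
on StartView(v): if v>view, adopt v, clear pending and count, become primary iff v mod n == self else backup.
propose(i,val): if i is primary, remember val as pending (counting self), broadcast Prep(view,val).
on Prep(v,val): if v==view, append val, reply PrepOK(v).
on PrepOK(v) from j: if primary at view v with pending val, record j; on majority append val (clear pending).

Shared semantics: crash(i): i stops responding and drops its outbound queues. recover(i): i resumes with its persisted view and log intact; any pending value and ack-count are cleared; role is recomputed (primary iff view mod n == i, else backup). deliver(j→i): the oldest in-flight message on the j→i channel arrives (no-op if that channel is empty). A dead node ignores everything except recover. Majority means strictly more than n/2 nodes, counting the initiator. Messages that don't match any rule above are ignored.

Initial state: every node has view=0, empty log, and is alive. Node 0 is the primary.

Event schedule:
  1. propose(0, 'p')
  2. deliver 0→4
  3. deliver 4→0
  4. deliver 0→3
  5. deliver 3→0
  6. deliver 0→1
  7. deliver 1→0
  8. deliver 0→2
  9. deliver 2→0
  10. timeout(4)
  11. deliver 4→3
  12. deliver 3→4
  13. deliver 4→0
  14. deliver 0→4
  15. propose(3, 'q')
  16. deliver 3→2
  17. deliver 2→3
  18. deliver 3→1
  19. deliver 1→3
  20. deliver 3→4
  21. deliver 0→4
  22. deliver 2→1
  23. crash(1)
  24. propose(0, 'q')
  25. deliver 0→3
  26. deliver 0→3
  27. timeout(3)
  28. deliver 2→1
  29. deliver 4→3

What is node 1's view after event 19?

0

after 1 — propose(0,'p'): ·
after 2 — deliver 0→4: n4:back/v0/[p]
after 3 — deliver 4→0: ·
after 4 — deliver 0→3: n3:back/v0/[p]
after 5 — deliver 3→0: n0:prim/v0/[p]
after 6 — deliver 0→1: n1:back/v0/[p]
after 7 — deliver 1→0: ·
after 8 — deliver 0→2: n2:back/v0/[p]
after 9 — deliver 2→0: ·
after 10 — timeout(4): n4:back/v1/[p]
after 11 — deliver 4→3: n3:back/v1/[p]
after 12 — deliver 3→4: ·
after 13 — deliver 4→0: n0:back/v1/[p]
after 14 — deliver 0→4: ·
after 15 — propose(3,'q'): ·
after 16 — deliver 3→2: ·
after 17 — deliver 2→3: ·
after 18 — deliver 3→1: ·
after 19 — deliver 1→3: ·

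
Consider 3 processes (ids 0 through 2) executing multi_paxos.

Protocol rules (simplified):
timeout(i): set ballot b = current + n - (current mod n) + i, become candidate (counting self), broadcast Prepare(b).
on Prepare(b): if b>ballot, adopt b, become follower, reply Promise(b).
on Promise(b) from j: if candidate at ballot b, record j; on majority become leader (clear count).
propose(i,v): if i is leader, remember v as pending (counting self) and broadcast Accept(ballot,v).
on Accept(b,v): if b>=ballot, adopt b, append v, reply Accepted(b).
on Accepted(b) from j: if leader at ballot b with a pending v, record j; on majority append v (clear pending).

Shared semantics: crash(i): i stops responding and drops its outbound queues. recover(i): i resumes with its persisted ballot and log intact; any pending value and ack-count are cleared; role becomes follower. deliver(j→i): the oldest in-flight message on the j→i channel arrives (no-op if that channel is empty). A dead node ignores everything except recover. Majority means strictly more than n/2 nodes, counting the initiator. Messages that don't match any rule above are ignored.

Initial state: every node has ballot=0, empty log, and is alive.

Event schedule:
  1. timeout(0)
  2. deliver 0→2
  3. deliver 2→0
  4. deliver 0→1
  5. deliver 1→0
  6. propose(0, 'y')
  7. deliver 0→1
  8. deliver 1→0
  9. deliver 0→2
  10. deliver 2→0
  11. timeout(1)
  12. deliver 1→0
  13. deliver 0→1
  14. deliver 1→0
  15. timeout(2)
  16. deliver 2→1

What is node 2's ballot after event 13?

e1 timeout(0): 0[cand,b=3,-]
e2 deliver 0→2: 2[foll,b=3,-]
e3 deliver 2→0: 0[lead,b=3,-]
e4 deliver 0→1: 1[foll,b=3,-]
e5 deliver 1→0: ·
e6 propose(0,'y'): ·
e7 deliver 0→1: 1[foll,b=3,y]
e8 deliver 1→0: 0[lead,b=3,y]
e9 deliver 0→2: 2[foll,b=3,y]
e10 deliver 2→0: ·
e11 timeout(1): 1[cand,b=7,y]
e12 deliver 1→0: 0[foll,b=7,y]
e13 deliver 0→1: 1[lead,b=7,y]

3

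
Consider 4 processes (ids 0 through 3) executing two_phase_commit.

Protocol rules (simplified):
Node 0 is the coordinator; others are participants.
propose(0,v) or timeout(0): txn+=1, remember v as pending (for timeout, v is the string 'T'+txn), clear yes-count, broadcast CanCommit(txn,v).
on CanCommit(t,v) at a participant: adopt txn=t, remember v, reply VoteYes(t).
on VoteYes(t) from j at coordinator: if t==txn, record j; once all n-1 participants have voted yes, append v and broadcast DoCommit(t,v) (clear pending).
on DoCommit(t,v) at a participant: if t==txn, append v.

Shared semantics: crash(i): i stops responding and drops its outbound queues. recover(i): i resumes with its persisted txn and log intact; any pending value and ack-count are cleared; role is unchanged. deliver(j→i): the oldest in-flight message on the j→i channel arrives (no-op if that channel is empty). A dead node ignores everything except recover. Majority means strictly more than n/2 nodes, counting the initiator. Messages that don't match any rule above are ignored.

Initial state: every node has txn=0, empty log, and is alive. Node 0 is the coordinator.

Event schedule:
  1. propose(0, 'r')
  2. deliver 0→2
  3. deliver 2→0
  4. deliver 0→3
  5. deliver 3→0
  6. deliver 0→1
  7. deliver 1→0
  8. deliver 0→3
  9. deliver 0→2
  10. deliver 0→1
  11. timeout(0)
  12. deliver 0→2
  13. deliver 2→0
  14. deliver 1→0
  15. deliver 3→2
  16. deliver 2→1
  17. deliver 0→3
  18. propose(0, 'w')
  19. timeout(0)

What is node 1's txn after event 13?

1

after 1 — propose(0,'r'): n0:coor/t1/[-]
after 2 — deliver 0→2: n2:part/t1/[-]
after 3 — deliver 2→0: ·
after 4 — deliver 0→3: n3:part/t1/[-]
after 5 — deliver 3→0: ·
after 6 — deliver 0→1: n1:part/t1/[-]
after 7 — deliver 1→0: n0:coor/t1/[r]
after 8 — deliver 0→3: n3:part/t1/[r]
after 9 — deliver 0→2: n2:part/t1/[r]
after 10 — deliver 0→1: n1:part/t1/[r]
after 11 — timeout(0): n0:coor/t2/[r]
after 12 — deliver 0→2: n2:part/t2/[r]
after 13 — deliver 2→0: ·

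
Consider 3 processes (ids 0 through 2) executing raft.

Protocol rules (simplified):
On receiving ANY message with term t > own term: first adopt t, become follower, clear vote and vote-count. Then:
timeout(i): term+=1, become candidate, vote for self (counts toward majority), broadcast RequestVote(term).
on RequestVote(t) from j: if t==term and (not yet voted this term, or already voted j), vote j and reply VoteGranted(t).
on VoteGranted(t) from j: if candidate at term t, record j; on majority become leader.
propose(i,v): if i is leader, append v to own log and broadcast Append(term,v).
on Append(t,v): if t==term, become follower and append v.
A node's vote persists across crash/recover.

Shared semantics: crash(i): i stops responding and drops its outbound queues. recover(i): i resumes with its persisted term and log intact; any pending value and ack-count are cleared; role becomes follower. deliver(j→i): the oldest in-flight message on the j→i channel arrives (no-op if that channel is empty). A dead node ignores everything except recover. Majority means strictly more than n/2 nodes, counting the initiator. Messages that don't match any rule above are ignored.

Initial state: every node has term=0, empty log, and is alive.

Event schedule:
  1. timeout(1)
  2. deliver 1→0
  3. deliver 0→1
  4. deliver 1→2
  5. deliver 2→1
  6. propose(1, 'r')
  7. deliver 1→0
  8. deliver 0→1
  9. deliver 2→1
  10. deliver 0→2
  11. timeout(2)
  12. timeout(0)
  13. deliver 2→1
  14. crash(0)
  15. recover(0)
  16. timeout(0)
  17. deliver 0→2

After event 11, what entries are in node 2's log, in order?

empty

[1] timeout(1) → N1(cand t1 [-])
[2] deliver 1→0 → N0(foll t1 [-])
[3] deliver 0→1 → N1(lead t1 [-])
[4] deliver 1→2 → N2(foll t1 [-])
[5] deliver 2→1 → ∅
[6] propose(1,'r') → N1(lead t1 [r])
[7] deliver 1→0 → N0(foll t1 [r])
[8] deliver 0→1 → ∅
[9] deliver 2→1 → ∅
[10] deliver 0→2 → ∅
[11] timeout(2) → N2(cand t2 [-])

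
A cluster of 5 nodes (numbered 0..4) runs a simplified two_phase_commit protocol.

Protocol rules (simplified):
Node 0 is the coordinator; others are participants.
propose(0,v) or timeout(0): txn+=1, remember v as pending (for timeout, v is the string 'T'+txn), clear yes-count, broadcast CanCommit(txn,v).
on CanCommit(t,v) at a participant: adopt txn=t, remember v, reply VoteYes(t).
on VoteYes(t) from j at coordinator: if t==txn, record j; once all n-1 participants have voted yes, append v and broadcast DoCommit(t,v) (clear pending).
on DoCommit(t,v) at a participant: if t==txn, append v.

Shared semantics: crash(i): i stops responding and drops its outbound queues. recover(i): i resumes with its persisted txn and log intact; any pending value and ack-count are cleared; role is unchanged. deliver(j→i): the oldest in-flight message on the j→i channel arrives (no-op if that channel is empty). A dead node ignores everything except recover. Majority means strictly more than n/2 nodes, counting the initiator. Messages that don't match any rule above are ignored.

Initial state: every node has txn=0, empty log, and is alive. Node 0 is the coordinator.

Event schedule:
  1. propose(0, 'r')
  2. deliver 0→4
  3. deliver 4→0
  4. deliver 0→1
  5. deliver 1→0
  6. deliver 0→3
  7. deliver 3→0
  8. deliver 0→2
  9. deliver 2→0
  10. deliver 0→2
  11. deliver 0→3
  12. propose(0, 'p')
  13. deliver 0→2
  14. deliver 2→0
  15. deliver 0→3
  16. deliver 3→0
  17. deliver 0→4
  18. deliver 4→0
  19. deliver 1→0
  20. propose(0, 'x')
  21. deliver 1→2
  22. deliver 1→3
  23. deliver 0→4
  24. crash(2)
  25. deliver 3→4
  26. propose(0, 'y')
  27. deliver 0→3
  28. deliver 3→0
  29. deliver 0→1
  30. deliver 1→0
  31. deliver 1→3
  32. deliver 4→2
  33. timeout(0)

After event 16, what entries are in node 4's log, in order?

empty

1. propose(0,'r'):  <0:coor t1 ->
2. deliver 0→4:  <4:part t1 ->
3. deliver 4→0:  nop
4. deliver 0→1:  <1:part t1 ->
5. deliver 1→0:  nop
6. deliver 0→3:  <3:part t1 ->
7. deliver 3→0:  nop
8. deliver 0→2:  <2:part t1 ->
9. deliver 2→0:  <0:coor t1 r>
10. deliver 0→2:  <2:part t1 r>
11. deliver 0→3:  <3:part t1 r>
12. propose(0,'p'):  <0:coor t2 r>
13. deliver 0→2:  <2:part t2 r>
14. deliver 2→0:  nop
15. deliver 0→3:  <3:part t2 r>
16. deliver 3→0:  nop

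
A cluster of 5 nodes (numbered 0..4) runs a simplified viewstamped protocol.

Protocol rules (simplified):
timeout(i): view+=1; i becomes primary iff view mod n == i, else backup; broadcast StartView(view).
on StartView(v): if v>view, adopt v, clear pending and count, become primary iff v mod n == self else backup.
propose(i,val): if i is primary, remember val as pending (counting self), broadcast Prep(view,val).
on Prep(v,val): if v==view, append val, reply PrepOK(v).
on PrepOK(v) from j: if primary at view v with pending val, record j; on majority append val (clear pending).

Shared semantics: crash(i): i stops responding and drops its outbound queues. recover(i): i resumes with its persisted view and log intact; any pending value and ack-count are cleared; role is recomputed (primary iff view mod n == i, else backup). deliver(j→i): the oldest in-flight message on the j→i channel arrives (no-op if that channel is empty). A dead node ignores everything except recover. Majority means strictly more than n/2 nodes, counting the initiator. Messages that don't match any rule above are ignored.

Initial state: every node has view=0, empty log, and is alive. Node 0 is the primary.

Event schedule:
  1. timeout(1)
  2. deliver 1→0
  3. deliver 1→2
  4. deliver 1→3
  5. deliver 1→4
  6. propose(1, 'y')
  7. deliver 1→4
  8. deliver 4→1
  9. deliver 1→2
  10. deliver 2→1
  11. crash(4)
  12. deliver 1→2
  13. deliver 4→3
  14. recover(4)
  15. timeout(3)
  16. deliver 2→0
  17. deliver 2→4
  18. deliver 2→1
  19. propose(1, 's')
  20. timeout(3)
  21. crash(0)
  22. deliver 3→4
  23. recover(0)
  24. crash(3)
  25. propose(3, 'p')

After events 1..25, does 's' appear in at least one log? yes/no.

step 1 timeout(1): 1={prim,v=1,log=-}
step 2 deliver 1→0: 0={back,v=1,log=-}
step 3 deliver 1→2: 2={back,v=1,log=-}
step 4 deliver 1→3: 3={back,v=1,log=-}
step 5 deliver 1→4: 4={back,v=1,log=-}
step 6 propose(1,'y'): —
step 7 deliver 1→4: 4={back,v=1,log=y}
step 8 deliver 4→1: —
step 9 deliver 1→2: 2={back,v=1,log=y}
step 10 deliver 2→1: 1={prim,v=1,log=y}
step 11 crash(4): 4={✗back,v=1,log=y}
step 12 deliver 1→2: —
step 13 deliver 4→3: —
step 14 recover(4): 4={back,v=1,log=y}
step 15 timeout(3): 3={back,v=2,log=-}
step 16 deliver 2→0: —
step 17 deliver 2→4: —
step 18 deliver 2→1: —
step 19 propose(1,'s'): —
step 20 timeout(3): 3={prim,v=3,log=-}
step 21 crash(0): 0={✗back,v=1,log=-}
step 22 deliver 3→4: 4={back,v=2,log=y}
step 23 recover(0): 0={back,v=1,log=-}
step 24 crash(3): 3={✗prim,v=3,log=-}
step 25 propose(3,'p'): —

no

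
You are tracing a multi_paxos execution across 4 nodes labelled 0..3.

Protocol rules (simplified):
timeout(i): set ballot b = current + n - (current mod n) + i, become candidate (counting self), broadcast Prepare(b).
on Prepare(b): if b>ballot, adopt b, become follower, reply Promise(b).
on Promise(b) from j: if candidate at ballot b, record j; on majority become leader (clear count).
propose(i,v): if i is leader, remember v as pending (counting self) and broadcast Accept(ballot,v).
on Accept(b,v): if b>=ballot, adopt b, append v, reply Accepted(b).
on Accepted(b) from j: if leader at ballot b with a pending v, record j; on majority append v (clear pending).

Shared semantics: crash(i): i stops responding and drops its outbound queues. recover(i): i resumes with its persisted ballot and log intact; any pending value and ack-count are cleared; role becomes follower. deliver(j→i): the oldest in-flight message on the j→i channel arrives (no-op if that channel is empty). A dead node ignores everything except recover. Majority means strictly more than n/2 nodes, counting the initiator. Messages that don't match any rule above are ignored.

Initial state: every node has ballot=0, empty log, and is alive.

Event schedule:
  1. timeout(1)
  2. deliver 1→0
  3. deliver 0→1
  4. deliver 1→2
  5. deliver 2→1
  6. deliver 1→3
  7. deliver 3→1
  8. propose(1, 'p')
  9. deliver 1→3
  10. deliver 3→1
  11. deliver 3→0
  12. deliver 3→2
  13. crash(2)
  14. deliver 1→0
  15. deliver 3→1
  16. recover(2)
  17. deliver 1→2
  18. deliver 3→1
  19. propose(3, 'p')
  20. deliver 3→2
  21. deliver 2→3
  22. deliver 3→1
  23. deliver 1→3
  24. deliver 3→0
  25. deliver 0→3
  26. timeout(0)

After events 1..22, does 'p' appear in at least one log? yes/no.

yes

e1 timeout(1): 1[cand,b=5,-]
e2 deliver 1→0: 0[foll,b=5,-]
e3 deliver 0→1: ·
e4 deliver 1→2: 2[foll,b=5,-]
e5 deliver 2→1: 1[lead,b=5,-]
e6 deliver 1→3: 3[foll,b=5,-]
e7 deliver 3→1: ·
e8 propose(1,'p'): ·
e9 deliver 1→3: 3[foll,b=5,p]
e10 deliver 3→1: ·
e11 deliver 3→0: ·
e12 deliver 3→2: ·
e13 crash(2): 2[✗foll,b=5,-]
e14 deliver 1→0: 0[foll,b=5,p]
e15 deliver 3→1: ·
e16 recover(2): 2[foll,b=5,-]
e17 deliver 1→2: 2[foll,b=5,p]
e18 deliver 3→1: ·
e19 propose(3,'p'): ·
e20 deliver 3→2: ·
e21 deliver 2→3: ·
e22 deliver 3→1: ·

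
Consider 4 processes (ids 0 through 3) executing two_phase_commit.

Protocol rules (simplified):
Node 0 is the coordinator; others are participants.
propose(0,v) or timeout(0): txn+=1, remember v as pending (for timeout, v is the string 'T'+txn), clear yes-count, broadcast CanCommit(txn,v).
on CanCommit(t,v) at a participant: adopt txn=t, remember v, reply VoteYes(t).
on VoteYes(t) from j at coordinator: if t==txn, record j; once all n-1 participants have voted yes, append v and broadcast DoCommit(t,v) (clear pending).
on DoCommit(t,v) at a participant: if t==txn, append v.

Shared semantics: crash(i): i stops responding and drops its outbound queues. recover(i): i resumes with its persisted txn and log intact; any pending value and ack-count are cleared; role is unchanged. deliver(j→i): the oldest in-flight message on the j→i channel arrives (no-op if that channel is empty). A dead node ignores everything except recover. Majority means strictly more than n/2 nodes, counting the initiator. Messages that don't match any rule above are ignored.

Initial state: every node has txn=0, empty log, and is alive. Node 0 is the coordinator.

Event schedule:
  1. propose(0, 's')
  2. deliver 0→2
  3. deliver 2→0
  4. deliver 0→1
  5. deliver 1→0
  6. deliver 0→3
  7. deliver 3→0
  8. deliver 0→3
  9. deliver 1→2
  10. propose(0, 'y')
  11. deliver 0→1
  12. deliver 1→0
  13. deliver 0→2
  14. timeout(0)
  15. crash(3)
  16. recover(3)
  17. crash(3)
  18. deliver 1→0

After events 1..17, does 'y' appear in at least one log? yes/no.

no

step 1 propose(0,'s'): 0={coor,t=1,log=-}
step 2 deliver 0→2: 2={part,t=1,log=-}
step 3 deliver 2→0: —
step 4 deliver 0→1: 1={part,t=1,log=-}
step 5 deliver 1→0: —
step 6 deliver 0→3: 3={part,t=1,log=-}
step 7 deliver 3→0: 0={coor,t=1,log=s}
step 8 deliver 0→3: 3={part,t=1,log=s}
step 9 deliver 1→2: —
step 10 propose(0,'y'): 0={coor,t=2,log=s}
step 11 deliver 0→1: 1={part,t=1,log=s}
step 12 deliver 1→0: —
step 13 deliver 0→2: 2={part,t=1,log=s}
step 14 timeout(0): 0={coor,t=3,log=s}
step 15 crash(3): 3={✗part,t=1,log=s}
step 16 recover(3): 3={part,t=1,log=s}
step 17 crash(3): 3={✗part,t=1,log=s}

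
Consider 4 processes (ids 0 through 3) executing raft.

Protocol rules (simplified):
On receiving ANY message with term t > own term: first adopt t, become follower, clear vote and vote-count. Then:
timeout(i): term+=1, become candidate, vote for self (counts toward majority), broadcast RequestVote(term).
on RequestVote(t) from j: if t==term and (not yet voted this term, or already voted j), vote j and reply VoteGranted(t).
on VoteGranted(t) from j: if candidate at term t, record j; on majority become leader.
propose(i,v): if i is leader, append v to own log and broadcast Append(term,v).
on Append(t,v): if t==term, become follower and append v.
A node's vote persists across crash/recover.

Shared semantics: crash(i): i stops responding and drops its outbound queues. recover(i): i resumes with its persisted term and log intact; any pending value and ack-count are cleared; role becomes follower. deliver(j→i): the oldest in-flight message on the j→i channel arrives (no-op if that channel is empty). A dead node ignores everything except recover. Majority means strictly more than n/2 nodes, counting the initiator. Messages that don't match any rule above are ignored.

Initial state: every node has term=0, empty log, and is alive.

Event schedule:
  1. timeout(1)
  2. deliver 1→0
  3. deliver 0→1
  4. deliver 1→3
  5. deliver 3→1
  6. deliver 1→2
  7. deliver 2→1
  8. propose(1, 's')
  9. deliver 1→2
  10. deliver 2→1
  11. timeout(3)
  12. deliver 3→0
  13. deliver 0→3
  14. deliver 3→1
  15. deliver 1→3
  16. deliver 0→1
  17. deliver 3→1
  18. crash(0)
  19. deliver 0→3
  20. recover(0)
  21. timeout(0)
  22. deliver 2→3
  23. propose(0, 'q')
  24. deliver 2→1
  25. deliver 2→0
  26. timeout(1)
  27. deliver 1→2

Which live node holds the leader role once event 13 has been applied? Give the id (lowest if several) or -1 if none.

after 1 — timeout(1): n1:cand/t1/[-]
after 2 — deliver 1→0: n0:foll/t1/[-]
after 3 — deliver 0→1: ·
after 4 — deliver 1→3: n3:foll/t1/[-]
after 5 — deliver 3→1: n1:lead/t1/[-]
after 6 — deliver 1→2: n2:foll/t1/[-]
after 7 — deliver 2→1: ·
after 8 — propose(1,'s'): n1:lead/t1/[s]
after 9 — deliver 1→2: n2:foll/t1/[s]
after 10 — deliver 2→1: ·
after 11 — timeout(3): n3:cand/t2/[-]
after 12 — deliver 3→0: n0:foll/t2/[-]
after 13 — deliver 0→3: ·

1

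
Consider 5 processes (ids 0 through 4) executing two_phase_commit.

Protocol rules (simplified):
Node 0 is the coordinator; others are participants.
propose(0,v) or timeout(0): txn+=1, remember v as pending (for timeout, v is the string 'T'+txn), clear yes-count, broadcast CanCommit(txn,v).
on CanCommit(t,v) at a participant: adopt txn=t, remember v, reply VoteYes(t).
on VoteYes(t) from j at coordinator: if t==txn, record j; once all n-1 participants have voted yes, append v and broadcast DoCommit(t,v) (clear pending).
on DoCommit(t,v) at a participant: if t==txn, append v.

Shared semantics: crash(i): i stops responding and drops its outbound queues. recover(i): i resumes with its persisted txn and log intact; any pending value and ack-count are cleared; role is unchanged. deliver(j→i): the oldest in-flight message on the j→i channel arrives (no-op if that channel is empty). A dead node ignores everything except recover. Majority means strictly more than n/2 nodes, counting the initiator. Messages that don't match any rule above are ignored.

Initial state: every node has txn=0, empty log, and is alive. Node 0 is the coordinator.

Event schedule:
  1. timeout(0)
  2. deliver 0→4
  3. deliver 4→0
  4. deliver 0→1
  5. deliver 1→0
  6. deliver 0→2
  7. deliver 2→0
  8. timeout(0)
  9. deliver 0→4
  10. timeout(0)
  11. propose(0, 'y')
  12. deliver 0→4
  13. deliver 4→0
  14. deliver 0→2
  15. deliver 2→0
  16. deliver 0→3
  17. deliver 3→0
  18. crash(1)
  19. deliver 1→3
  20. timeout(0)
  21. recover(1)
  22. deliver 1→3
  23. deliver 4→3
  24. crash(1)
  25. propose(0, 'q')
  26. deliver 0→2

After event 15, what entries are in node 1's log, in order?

e1 timeout(0): 0[coor,t=1,-]
e2 deliver 0→4: 4[part,t=1,-]
e3 deliver 4→0: ·
e4 deliver 0→1: 1[part,t=1,-]
e5 deliver 1→0: ·
e6 deliver 0→2: 2[part,t=1,-]
e7 deliver 2→0: ·
e8 timeout(0): 0[coor,t=2,-]
e9 deliver 0→4: 4[part,t=2,-]
e10 timeout(0): 0[coor,t=3,-]
e11 propose(0,'y'): 0[coor,t=4,-]
e12 deliver 0→4: 4[part,t=3,-]
e13 deliver 4→0: ·
e14 deliver 0→2: 2[part,t=2,-]
e15 deliver 2→0: ·

empty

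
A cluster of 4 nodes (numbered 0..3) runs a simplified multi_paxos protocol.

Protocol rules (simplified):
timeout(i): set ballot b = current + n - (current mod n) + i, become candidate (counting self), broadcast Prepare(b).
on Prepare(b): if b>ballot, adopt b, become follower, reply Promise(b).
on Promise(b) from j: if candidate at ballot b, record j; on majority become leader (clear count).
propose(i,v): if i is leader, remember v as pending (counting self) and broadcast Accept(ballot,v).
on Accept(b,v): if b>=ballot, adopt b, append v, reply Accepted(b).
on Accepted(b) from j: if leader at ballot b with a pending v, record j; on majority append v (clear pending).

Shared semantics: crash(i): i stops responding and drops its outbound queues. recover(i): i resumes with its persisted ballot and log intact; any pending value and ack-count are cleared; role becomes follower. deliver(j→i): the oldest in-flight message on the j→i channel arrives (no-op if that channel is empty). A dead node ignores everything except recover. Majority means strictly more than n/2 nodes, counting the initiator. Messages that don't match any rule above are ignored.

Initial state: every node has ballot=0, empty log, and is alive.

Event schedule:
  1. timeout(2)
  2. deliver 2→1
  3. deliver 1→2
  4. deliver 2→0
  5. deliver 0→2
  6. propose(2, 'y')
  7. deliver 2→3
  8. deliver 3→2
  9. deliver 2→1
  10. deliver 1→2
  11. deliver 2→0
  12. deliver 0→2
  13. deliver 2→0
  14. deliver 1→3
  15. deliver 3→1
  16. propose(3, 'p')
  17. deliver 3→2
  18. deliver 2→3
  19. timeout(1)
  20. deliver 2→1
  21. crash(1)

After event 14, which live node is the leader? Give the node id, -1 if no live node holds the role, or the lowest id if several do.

2

e1 timeout(2): 2[cand,b=6,-]
e2 deliver 2→1: 1[foll,b=6,-]
e3 deliver 1→2: ·
e4 deliver 2→0: 0[foll,b=6,-]
e5 deliver 0→2: 2[lead,b=6,-]
e6 propose(2,'y'): ·
e7 deliver 2→3: 3[foll,b=6,-]
e8 deliver 3→2: ·
e9 deliver 2→1: 1[foll,b=6,y]
e10 deliver 1→2: ·
e11 deliver 2→0: 0[foll,b=6,y]
e12 deliver 0→2: 2[lead,b=6,y]
e13 deliver 2→0: ·
e14 deliver 1→3: ·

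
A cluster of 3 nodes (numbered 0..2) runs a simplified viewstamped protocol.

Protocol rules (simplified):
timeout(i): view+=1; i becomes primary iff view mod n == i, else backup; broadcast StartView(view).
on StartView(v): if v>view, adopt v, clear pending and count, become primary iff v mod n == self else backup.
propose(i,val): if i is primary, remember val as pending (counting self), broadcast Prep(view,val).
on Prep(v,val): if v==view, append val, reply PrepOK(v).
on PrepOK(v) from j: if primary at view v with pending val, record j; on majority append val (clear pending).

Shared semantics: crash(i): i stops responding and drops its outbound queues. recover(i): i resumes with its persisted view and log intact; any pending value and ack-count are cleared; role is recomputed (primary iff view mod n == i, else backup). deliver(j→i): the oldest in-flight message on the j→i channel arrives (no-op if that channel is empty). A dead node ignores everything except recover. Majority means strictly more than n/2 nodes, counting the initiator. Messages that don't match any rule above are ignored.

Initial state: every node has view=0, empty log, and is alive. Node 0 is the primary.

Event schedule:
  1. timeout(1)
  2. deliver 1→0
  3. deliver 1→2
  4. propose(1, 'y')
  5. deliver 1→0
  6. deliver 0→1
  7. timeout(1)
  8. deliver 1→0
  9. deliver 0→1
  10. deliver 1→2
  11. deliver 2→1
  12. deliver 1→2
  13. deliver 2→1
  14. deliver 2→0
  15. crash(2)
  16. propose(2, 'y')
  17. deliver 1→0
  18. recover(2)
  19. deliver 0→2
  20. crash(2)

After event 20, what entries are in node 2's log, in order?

1. timeout(1):  <1:prim v1 ->
2. deliver 1→0:  <0:back v1 ->
3. deliver 1→2:  <2:back v1 ->
4. propose(1,'y'):  nop
5. deliver 1→0:  <0:back v1 y>
6. deliver 0→1:  <1:prim v1 y>
7. timeout(1):  <1:back v2 y>
8. deliver 1→0:  <0:back v2 y>
9. deliver 0→1:  nop
10. deliver 1→2:  <2:back v1 y>
11. deliver 2→1:  nop
12. deliver 1→2:  <2:prim v2 y>
13. deliver 2→1:  nop
14. deliver 2→0:  nop
15. crash(2):  <2:✗prim v2 y>
16. propose(2,'y'):  nop
17. deliver 1→0:  nop
18. recover(2):  <2:prim v2 y>
19. deliver 0→2:  nop
20. crash(2):  <2:✗prim v2 y>

y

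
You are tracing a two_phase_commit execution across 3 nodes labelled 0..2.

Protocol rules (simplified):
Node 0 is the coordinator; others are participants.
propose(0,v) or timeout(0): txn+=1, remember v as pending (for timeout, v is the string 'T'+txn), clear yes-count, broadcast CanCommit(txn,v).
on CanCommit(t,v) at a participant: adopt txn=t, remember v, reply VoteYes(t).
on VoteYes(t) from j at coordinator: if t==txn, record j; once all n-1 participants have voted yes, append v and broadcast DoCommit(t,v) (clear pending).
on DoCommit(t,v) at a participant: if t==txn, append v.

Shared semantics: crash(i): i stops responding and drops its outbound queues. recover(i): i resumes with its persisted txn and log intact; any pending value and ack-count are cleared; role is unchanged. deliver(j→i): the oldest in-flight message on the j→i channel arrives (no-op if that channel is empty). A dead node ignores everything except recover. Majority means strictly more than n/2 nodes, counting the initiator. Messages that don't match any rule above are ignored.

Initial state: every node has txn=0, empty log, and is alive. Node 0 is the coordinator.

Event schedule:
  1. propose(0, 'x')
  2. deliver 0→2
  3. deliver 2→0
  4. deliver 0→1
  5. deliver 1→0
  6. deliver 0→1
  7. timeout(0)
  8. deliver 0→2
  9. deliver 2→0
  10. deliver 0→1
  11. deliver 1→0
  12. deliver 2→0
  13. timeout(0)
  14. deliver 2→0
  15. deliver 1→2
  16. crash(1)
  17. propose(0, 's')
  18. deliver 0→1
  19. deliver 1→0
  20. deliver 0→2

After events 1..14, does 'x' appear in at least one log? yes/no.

yes

step 1 propose(0,'x'): 0={coor,t=1,log=-}
step 2 deliver 0→2: 2={part,t=1,log=-}
step 3 deliver 2→0: —
step 4 deliver 0→1: 1={part,t=1,log=-}
step 5 deliver 1→0: 0={coor,t=1,log=x}
step 6 deliver 0→1: 1={part,t=1,log=x}
step 7 timeout(0): 0={coor,t=2,log=x}
step 8 deliver 0→2: 2={part,t=1,log=x}
step 9 deliver 2→0: —
step 10 deliver 0→1: 1={part,t=2,log=x}
step 11 deliver 1→0: —
step 12 deliver 2→0: —
step 13 timeout(0): 0={coor,t=3,log=x}
step 14 deliver 2→0: —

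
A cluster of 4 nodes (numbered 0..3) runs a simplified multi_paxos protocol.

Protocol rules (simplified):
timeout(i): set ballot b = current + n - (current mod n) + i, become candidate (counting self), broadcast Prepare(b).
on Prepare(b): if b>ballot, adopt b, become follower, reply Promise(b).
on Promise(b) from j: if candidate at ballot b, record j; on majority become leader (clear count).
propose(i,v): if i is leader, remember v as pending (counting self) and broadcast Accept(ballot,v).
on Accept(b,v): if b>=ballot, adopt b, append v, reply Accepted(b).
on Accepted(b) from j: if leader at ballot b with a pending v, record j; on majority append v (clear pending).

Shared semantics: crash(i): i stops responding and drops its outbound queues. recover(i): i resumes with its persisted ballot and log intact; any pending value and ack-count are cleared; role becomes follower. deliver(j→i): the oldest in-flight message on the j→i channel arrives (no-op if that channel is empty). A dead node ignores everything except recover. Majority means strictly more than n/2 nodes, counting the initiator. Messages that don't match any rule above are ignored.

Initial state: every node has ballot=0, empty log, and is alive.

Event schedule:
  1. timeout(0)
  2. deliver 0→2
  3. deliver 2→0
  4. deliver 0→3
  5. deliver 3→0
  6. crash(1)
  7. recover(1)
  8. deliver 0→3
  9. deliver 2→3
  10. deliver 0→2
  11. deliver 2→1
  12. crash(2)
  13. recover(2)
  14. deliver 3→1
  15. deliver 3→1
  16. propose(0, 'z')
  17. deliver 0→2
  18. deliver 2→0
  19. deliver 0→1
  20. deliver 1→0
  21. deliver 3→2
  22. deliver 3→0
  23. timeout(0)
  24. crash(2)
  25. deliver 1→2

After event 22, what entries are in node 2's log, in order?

e1 timeout(0): 0[cand,b=4,-]
e2 deliver 0→2: 2[foll,b=4,-]
e3 deliver 2→0: ·
e4 deliver 0→3: 3[foll,b=4,-]
e5 deliver 3→0: 0[lead,b=4,-]
e6 crash(1): 1[✗foll,b=0,-]
e7 recover(1): 1[foll,b=0,-]
e8 deliver 0→3: ·
e9 deliver 2→3: ·
e10 deliver 0→2: ·
e11 deliver 2→1: ·
e12 crash(2): 2[✗foll,b=4,-]
e13 recover(2): 2[foll,b=4,-]
e14 deliver 3→1: ·
e15 deliver 3→1: ·
e16 propose(0,'z'): ·
e17 deliver 0→2: 2[foll,b=4,z]
e18 deliver 2→0: ·
e19 deliver 0→1: 1[foll,b=4,-]
e20 deliver 1→0: ·
e21 deliver 3→2: ·
e22 deliver 3→0: ·

z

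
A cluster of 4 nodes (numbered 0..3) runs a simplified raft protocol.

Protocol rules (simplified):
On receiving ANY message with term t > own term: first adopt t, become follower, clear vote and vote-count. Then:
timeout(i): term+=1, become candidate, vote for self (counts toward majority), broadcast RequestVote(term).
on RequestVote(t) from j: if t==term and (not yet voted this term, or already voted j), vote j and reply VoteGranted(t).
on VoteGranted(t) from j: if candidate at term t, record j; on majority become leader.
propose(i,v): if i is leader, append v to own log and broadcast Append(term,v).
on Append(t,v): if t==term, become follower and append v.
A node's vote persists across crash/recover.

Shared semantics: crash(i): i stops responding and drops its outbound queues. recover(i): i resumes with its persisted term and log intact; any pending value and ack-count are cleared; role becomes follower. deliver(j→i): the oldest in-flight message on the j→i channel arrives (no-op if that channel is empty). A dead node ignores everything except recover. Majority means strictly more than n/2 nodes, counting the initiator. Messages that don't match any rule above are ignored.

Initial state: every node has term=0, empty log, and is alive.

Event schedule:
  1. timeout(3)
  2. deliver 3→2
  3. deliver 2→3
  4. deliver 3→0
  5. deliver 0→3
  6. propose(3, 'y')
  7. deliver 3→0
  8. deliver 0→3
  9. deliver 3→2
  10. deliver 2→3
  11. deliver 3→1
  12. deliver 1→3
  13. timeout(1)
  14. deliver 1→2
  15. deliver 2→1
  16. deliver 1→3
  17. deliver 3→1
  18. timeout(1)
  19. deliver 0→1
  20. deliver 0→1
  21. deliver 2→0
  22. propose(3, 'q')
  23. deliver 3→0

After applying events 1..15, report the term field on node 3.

1

1. timeout(3):  <3:cand t1 ->
2. deliver 3→2:  <2:foll t1 ->
3. deliver 2→3:  nop
4. deliver 3→0:  <0:foll t1 ->
5. deliver 0→3:  <3:lead t1 ->
6. propose(3,'y'):  <3:lead t1 y>
7. deliver 3→0:  <0:foll t1 y>
8. deliver 0→3:  nop
9. deliver 3→2:  <2:foll t1 y>
10. deliver 2→3:  nop
11. deliver 3→1:  <1:foll t1 ->
12. deliver 1→3:  nop
13. timeout(1):  <1:cand t2 ->
14. deliver 1→2:  <2:foll t2 y>
15. deliver 2→1:  nop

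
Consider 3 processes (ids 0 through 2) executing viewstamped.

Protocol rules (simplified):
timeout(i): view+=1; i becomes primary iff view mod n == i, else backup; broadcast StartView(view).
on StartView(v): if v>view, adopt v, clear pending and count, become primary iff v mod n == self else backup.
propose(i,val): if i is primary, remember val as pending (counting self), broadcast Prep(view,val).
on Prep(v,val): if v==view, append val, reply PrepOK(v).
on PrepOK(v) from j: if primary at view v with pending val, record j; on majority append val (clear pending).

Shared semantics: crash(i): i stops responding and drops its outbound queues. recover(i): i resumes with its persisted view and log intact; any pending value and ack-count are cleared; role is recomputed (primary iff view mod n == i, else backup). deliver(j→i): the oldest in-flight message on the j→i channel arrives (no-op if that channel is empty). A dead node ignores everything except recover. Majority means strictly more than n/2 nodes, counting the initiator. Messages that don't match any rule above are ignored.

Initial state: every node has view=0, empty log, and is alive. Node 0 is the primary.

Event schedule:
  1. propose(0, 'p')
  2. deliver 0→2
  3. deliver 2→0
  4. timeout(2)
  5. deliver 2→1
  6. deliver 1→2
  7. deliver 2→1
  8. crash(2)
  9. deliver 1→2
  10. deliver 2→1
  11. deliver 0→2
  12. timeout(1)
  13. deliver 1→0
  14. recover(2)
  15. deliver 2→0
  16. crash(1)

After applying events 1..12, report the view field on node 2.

e1 propose(0,'p'): ·
e2 deliver 0→2: 2[back,v=0,p]
e3 deliver 2→0: 0[prim,v=0,p]
e4 timeout(2): 2[back,v=1,p]
e5 deliver 2→1: 1[prim,v=1,-]
e6 deliver 1→2: ·
e7 deliver 2→1: ·
e8 crash(2): 2[✗back,v=1,p]
e9 deliver 1→2: ·
e10 deliver 2→1: ·
e11 deliver 0→2: ·
e12 timeout(1): 1[back,v=2,-]

1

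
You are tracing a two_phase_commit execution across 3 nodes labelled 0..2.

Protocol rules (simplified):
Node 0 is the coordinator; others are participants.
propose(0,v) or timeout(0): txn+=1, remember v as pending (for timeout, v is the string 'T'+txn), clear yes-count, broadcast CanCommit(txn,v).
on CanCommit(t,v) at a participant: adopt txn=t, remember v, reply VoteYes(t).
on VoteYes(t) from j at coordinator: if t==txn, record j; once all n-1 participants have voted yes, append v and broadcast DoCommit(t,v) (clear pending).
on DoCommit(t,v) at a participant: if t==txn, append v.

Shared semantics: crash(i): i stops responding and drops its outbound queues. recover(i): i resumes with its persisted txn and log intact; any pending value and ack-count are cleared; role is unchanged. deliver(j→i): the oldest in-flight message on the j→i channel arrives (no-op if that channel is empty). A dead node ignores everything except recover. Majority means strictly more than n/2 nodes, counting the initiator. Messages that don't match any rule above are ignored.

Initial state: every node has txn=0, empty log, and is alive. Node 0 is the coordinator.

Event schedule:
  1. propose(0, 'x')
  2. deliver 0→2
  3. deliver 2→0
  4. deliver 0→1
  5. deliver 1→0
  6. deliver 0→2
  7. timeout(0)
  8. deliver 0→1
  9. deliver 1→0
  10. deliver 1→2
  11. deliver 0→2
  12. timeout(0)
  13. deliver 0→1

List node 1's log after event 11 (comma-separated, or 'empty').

x

after 1 — propose(0,'x'): n0:coor/t1/[-]
after 2 — deliver 0→2: n2:part/t1/[-]
after 3 — deliver 2→0: ·
after 4 — deliver 0→1: n1:part/t1/[-]
after 5 — deliver 1→0: n0:coor/t1/[x]
after 6 — deliver 0→2: n2:part/t1/[x]
after 7 — timeout(0): n0:coor/t2/[x]
after 8 — deliver 0→1: n1:part/t1/[x]
after 9 — deliver 1→0: ·
after 10 — deliver 1→2: ·
after 11 — deliver 0→2: n2:part/t2/[x]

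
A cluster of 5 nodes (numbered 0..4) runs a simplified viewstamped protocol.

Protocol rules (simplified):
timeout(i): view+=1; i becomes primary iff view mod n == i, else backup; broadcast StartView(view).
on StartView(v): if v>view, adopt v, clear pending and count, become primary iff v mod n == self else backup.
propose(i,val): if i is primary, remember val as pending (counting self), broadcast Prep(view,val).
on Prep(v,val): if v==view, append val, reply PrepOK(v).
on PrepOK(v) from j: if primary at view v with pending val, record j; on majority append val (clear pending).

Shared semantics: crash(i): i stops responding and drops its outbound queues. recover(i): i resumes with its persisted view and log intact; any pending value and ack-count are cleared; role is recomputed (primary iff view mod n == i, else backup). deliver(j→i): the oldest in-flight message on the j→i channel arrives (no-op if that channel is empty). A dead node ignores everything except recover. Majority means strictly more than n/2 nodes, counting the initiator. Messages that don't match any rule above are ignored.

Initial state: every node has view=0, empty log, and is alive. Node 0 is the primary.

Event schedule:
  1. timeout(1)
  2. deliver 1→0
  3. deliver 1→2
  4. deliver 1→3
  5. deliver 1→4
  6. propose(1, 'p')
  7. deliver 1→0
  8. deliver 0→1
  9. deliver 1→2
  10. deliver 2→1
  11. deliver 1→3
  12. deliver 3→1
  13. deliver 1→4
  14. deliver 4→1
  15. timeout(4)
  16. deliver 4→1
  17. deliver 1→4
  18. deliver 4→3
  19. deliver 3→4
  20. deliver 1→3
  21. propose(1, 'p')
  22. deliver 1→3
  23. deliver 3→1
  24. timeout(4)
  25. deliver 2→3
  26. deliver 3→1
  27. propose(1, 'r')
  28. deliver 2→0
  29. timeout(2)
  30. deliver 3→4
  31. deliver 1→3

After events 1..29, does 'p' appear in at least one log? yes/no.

yes

e1 timeout(1): 1[prim,v=1,-]
e2 deliver 1→0: 0[back,v=1,-]
e3 deliver 1→2: 2[back,v=1,-]
e4 deliver 1→3: 3[back,v=1,-]
e5 deliver 1→4: 4[back,v=1,-]
e6 propose(1,'p'): ·
e7 deliver 1→0: 0[back,v=1,p]
e8 deliver 0→1: ·
e9 deliver 1→2: 2[back,v=1,p]
e10 deliver 2→1: 1[prim,v=1,p]
e11 deliver 1→3: 3[back,v=1,p]
e12 deliver 3→1: ·
e13 deliver 1→4: 4[back,v=1,p]
e14 deliver 4→1: ·
e15 timeout(4): 4[back,v=2,p]
e16 deliver 4→1: 1[back,v=2,p]
e17 deliver 1→4: ·
e18 deliver 4→3: 3[back,v=2,p]
e19 deliver 3→4: ·
e20 deliver 1→3: ·
e21 propose(1,'p'): ·
e22 deliver 1→3: ·
e23 deliver 3→1: ·
e24 timeout(4): 4[back,v=3,p]
e25 deliver 2→3: ·
e26 deliver 3→1: ·
e27 propose(1,'r'): ·
e28 deliver 2→0: ·
e29 timeout(2): 2[prim,v=2,p]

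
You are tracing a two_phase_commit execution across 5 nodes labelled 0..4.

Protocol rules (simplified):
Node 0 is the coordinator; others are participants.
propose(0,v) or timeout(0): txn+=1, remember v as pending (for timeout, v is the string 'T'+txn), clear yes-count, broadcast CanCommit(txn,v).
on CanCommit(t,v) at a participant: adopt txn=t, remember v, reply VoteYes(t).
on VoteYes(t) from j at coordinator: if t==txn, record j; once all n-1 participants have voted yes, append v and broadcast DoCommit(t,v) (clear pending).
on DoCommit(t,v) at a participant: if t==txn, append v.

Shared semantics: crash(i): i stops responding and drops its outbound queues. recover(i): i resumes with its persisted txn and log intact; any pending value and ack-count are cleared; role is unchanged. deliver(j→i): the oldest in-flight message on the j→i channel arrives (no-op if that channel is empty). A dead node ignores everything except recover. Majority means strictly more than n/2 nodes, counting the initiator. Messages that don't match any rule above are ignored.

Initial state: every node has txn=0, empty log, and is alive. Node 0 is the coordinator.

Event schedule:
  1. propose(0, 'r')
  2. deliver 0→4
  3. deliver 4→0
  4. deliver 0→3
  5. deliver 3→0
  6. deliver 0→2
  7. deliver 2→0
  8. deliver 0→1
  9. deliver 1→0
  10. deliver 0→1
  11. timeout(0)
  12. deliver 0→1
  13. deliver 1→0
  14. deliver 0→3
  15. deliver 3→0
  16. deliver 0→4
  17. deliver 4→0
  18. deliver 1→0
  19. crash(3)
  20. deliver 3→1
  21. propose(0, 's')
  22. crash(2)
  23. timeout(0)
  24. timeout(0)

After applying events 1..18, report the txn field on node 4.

1

e1 propose(0,'r'): 0[coor,t=1,-]
e2 deliver 0→4: 4[part,t=1,-]
e3 deliver 4→0: ·
e4 deliver 0→3: 3[part,t=1,-]
e5 deliver 3→0: ·
e6 deliver 0→2: 2[part,t=1,-]
e7 deliver 2→0: ·
e8 deliver 0→1: 1[part,t=1,-]
e9 deliver 1→0: 0[coor,t=1,r]
e10 deliver 0→1: 1[part,t=1,r]
e11 timeout(0): 0[coor,t=2,r]
e12 deliver 0→1: 1[part,t=2,r]
e13 deliver 1→0: ·
e14 deliver 0→3: 3[part,t=1,r]
e15 deliver 3→0: ·
e16 deliver 0→4: 4[part,t=1,r]
e17 deliver 4→0: ·
e18 deliver 1→0: ·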